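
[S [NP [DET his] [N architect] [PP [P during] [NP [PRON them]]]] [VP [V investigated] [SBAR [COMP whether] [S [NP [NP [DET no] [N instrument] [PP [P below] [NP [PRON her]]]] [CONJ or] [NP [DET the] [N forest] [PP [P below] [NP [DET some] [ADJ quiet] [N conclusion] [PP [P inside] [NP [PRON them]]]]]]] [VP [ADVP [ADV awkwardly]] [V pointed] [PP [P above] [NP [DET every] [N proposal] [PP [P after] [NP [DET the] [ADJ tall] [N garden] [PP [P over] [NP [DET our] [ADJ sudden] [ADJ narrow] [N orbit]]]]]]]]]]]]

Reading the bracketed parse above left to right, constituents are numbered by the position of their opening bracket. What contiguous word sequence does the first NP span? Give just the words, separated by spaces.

his architect during them

In left-to-right order the NP constituents are "his architect during them"; "them"; "no instrument below her or the forest below some quiet conclusion inside them"; "no instrument below her"; "her"; "the forest below some quiet conclusion inside them"; "some quiet conclusion inside them"; "them"; "every proposal after the tall garden over our sudden narrow orbit"; "the tall garden over our sudden narrow orbit"; "our sudden narrow orbit". Number 1 is "his architect during them".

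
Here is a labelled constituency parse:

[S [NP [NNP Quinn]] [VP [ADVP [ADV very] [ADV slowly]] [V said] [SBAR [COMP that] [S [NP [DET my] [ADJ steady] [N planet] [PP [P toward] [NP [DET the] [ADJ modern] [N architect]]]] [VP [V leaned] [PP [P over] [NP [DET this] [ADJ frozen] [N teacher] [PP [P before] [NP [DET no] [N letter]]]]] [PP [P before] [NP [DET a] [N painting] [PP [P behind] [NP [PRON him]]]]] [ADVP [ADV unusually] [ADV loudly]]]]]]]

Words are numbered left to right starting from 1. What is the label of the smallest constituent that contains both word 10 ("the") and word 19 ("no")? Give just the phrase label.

S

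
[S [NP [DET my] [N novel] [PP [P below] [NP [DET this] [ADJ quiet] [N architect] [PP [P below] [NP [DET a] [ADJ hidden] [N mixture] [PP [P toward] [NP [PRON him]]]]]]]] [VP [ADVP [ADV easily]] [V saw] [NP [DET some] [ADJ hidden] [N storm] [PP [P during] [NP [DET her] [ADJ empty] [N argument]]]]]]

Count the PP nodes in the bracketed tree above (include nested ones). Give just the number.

4

Scanning left to right, an opening `[PP` appears at word positions 3, 7, 11, 18 — 4 in total.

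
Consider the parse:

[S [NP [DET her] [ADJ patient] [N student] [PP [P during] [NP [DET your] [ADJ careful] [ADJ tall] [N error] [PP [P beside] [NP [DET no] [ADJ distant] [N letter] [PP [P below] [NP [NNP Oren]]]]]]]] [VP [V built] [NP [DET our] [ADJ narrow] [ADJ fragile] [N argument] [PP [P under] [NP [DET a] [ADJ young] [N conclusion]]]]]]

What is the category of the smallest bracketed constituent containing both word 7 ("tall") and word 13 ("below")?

NP

The smallest bracket enclosing both words is [NP your careful tall error beside no distant letter below Oren], so the label is NP.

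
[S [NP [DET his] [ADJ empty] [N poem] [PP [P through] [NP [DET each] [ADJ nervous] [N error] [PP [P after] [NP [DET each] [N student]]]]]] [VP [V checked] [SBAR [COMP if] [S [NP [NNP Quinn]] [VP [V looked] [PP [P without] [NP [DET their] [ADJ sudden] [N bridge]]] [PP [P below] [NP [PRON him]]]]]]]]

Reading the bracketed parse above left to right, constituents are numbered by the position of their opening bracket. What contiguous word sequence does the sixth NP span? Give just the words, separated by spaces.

Opening `[NP` markers occur at word positions 1, 5, 9, 13, 16, 20; the sixth of these opens the constituent [NP him].

him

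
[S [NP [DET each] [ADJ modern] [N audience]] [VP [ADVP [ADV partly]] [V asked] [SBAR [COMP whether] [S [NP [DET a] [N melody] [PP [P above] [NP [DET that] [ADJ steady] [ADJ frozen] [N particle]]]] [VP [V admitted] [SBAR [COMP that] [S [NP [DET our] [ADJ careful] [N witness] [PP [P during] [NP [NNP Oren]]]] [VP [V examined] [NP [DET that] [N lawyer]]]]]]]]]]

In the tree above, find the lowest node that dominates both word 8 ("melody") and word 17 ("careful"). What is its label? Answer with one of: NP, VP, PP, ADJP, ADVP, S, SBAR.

S

Word 8 lies under S → VP → SBAR → S → NP → N; word 17 lies under S → VP → SBAR → S → VP → SBAR → S → NP → ADJ. The lowest shared node is the S.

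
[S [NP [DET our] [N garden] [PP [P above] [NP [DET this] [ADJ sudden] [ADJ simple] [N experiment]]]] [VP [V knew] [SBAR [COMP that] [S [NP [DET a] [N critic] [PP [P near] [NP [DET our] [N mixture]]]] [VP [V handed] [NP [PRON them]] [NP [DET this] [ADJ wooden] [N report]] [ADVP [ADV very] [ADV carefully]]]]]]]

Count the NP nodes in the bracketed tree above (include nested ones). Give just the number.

Scanning left to right, an opening `[NP` appears at word positions 1, 4, 10, 13, 16, 17 — 6 in total.

6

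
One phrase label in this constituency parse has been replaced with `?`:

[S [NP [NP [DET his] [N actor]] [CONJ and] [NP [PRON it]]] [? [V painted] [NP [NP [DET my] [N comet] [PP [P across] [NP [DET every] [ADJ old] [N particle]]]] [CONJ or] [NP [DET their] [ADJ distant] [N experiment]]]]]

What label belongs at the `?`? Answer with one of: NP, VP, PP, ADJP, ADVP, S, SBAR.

VP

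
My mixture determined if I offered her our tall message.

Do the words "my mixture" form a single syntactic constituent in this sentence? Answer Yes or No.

Yes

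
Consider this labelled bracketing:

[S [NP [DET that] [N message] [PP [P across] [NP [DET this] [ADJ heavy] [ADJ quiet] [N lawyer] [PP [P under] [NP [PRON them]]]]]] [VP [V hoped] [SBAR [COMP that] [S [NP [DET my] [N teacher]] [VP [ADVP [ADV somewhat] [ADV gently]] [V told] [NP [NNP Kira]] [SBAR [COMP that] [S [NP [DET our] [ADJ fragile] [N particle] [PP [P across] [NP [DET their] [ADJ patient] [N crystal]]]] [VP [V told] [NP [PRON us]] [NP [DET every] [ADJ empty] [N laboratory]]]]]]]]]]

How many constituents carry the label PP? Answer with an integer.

Listing each PP by its span: [PP across this heavy quiet lawyer under them]; [PP under them]; [PP across their patient crystal] — that makes 3.

3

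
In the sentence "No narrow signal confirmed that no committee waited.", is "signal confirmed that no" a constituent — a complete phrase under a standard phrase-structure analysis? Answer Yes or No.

No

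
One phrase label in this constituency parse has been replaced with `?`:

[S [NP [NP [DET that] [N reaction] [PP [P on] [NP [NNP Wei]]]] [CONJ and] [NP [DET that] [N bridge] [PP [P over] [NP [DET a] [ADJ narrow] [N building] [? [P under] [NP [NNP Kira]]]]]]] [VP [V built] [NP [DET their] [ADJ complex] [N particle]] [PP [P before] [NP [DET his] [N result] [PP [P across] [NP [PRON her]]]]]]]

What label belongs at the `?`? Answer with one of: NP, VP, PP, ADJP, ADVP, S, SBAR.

Looking at what the `?` directly dominates — P 'under', NP — this is a prepositional phrase (PP).

PP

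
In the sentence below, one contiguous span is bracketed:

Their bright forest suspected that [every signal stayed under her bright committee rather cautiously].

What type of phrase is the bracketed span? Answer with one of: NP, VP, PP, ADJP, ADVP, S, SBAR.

"stayed" is the head of the bracketed span, so the span is a clause: S.

S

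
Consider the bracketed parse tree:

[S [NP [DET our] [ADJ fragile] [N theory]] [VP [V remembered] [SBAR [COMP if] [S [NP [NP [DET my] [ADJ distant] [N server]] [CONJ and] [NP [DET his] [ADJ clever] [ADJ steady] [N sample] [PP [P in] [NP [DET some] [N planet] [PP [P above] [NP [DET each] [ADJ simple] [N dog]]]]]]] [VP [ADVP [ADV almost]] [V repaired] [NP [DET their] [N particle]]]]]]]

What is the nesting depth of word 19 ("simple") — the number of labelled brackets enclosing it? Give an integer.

Counting open brackets not yet closed at "simple": [S [VP [SBAR [S [NP [NP [PP [NP [PP [NP [ADJ = 11.

11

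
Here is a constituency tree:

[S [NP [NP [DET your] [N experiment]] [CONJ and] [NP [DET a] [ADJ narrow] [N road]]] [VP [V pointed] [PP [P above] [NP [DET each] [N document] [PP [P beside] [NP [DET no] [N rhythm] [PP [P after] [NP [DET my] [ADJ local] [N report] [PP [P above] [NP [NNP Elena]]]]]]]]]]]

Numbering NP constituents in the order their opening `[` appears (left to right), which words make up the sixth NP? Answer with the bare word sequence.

my local report above Elena

The NP opening brackets appear, in order, over: "your experiment and a narrow road"; "your experiment"; "a narrow road"; "each document beside no rhythm after my local report above Elena"; "no rhythm after my local report above Elena"; "my local report above Elena"; "Elena". The sixth one spans "my local report above Elena".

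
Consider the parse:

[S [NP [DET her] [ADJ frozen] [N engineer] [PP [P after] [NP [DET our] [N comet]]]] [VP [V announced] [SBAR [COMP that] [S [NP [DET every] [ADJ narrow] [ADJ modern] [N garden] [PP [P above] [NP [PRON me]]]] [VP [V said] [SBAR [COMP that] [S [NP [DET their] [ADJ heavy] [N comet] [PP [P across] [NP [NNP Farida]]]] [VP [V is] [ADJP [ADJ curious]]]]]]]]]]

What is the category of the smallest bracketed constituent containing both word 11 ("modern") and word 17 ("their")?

Both words fall inside [S every narrow modern garden above me said that their heavy comet across Farida is curious] (words 9–23), and no smaller constituent contains them both. Label: S.

S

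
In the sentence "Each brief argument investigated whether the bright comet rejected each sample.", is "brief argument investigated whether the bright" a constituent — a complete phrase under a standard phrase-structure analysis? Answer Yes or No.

No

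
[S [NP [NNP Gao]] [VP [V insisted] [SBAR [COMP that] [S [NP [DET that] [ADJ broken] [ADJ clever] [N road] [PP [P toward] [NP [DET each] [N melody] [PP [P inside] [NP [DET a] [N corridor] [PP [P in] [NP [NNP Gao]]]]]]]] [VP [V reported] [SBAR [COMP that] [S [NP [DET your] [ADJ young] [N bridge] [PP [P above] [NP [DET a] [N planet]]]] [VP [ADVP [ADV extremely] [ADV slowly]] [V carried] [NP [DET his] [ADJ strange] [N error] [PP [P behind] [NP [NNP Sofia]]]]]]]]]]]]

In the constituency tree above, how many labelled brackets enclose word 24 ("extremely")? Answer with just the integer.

10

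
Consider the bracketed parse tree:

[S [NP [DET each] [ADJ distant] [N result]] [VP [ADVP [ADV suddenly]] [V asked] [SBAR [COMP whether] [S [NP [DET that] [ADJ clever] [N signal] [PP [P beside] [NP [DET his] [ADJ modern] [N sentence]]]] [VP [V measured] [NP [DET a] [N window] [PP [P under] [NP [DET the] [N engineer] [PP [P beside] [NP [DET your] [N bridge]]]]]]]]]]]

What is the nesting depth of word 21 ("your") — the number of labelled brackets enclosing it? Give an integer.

Counting open brackets not yet closed at "your": [S [VP [SBAR [S [VP [NP [PP [NP [PP [NP [DET = 11.

11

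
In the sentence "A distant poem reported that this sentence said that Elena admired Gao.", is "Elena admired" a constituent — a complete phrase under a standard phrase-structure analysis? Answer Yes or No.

No

The sequence begins inside the noun phrase "Elena" and ends inside the verb phrase "admired Gao"; it crosses a phrase boundary, so no single node in the tree spans exactly those words.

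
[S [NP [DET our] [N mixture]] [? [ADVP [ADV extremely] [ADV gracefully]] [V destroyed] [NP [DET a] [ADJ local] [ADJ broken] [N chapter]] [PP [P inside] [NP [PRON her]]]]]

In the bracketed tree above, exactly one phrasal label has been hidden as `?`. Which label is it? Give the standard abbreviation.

VP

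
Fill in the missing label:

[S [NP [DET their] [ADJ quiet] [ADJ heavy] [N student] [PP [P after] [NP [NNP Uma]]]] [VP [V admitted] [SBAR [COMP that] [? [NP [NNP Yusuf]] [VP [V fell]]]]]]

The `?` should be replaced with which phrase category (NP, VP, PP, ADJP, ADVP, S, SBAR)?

The `?` node immediately contains: NP, VP. That is the internal structure of a clause, so the label is S.

S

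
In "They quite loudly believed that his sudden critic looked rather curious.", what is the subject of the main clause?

they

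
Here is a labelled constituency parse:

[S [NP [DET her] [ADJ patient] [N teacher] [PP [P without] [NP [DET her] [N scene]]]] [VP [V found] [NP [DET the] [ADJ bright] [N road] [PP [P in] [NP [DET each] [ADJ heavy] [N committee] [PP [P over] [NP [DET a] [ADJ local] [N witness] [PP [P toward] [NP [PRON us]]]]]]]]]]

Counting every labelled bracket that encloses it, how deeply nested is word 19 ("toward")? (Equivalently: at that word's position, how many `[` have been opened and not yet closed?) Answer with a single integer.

Counting open brackets not yet closed at "toward": [S [VP [NP [PP [NP [PP [NP [PP [P = 9.

9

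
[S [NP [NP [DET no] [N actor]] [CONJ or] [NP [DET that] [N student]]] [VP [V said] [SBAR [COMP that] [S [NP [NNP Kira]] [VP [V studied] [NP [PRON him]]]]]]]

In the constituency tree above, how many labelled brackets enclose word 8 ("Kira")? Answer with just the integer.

6

Path from the root down to the word: S → VP → SBAR → S → NP → NNP. That is 6 enclosing brackets.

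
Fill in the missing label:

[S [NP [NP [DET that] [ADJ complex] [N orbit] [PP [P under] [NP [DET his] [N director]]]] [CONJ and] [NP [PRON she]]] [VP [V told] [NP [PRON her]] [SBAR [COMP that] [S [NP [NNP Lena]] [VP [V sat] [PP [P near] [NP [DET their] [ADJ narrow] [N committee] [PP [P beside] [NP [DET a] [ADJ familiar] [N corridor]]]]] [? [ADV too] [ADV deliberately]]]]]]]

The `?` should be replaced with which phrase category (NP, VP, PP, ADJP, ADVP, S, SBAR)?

ADVP

A constituent whose immediate children are ADV 'too', ADV 'deliberately' is an adverb phrase: ADVP.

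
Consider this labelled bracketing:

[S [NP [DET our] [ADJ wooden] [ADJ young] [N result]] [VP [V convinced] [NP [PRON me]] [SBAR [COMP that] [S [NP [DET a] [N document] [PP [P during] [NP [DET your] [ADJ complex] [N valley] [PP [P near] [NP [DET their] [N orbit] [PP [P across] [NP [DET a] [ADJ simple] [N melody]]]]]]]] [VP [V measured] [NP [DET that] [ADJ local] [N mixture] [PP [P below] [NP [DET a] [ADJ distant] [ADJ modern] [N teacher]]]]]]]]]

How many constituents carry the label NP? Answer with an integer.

The NP constituents are: [NP our wooden young result]; [NP me]; [NP a document during your complex valley near their orbit across a simple melody]; [NP your complex valley near their orbit across a simple melody]; [NP their orbit across a simple melody]; [NP a simple melody] …. Total: 8.

8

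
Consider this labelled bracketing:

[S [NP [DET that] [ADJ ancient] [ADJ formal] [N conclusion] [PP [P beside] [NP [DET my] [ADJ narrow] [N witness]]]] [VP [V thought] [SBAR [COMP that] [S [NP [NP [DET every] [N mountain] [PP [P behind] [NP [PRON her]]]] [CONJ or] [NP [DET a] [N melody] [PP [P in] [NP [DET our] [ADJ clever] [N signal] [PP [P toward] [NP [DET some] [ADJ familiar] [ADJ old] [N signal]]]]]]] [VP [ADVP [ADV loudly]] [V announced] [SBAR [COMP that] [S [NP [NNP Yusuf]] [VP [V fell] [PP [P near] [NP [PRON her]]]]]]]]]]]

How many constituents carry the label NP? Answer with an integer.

10

Scanning left to right, an opening `[NP` appears at word positions 1, 6, 11, 11, 14, 16, 19, 23, 30, 33 — 10 in total.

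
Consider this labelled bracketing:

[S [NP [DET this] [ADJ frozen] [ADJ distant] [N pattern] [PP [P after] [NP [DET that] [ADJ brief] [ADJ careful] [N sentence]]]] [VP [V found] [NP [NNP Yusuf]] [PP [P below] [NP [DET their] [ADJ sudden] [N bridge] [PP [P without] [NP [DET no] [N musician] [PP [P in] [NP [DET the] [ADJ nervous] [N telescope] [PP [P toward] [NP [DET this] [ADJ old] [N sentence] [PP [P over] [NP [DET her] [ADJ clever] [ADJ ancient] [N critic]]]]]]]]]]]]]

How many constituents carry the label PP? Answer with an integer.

6

The PP constituents are: [PP after that brief careful sentence]; [PP below their sudden bridge without no musician in the nervous telescope toward this old sentence over her clever ancient critic]; [PP without no musician in the nervous telescope toward this old sentence over her clever ancient critic]; [PP in the nervous telescope toward this old sentence over her clever ancient critic]; [PP toward this old sentence over her clever ancient critic]; [PP over her clever ancient critic]. Total: 6.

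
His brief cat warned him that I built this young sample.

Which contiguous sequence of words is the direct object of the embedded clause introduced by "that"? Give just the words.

The verb of the embedded clause introduced by "that" is "built"; its direct object is the NP "this young sample".

this young sample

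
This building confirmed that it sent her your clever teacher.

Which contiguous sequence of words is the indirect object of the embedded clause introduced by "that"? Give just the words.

her

The verb of the embedded clause introduced by "that" is "sent"; its indirect object is the NP "her".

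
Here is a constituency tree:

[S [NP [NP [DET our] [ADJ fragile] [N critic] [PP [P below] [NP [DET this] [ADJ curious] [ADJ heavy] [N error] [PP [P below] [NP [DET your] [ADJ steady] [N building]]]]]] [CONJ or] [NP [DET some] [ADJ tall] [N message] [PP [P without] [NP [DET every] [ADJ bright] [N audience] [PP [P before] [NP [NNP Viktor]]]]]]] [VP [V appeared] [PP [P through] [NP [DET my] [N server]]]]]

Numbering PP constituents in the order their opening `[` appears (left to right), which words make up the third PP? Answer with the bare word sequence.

The PP opening brackets appear, in order, over: "below this curious heavy error below your steady building"; "below your steady building"; "without every bright audience before Viktor"; "before Viktor"; "through my server". The third one spans "without every bright audience before Viktor".

without every bright audience before Viktor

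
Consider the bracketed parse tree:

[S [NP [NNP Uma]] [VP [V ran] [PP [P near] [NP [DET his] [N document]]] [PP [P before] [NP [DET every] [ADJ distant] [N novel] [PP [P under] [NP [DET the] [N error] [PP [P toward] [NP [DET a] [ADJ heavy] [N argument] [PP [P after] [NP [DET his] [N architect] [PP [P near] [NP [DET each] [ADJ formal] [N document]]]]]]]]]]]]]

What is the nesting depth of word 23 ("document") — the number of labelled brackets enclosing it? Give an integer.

13

Counting open brackets not yet closed at "document": [S [VP [PP [NP [PP [NP [PP [NP [PP [NP [PP [NP [N = 13.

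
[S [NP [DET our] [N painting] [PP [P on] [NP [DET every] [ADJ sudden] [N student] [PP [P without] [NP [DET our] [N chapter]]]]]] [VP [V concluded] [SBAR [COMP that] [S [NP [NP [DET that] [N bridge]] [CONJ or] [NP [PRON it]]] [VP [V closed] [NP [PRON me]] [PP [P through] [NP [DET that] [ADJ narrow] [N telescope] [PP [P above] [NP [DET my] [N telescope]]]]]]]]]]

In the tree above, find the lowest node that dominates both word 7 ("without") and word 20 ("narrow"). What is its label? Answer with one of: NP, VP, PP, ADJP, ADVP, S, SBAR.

S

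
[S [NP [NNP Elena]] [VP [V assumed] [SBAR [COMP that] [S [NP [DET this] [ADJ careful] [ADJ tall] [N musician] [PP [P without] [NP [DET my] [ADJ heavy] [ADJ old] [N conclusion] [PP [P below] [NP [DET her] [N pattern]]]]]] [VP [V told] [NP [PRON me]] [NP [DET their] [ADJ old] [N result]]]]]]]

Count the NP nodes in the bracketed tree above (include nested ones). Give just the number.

Listing each NP by its span: [NP Elena]; [NP this careful tall musician without my heavy old conclusion below her pattern]; [NP my heavy old conclusion below her pattern]; [NP her pattern]; [NP me]; [NP their old result] — that makes 6.

6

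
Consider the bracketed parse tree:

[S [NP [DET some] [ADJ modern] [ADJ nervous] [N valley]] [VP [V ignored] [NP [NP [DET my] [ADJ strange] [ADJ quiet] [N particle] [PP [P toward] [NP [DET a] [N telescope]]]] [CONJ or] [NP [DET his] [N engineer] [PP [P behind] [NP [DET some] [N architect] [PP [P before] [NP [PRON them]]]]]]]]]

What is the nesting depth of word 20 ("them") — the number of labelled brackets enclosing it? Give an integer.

Path from the root down to the word: S → VP → NP → NP → PP → NP → PP → NP → PRON. That is 9 enclosing brackets.

9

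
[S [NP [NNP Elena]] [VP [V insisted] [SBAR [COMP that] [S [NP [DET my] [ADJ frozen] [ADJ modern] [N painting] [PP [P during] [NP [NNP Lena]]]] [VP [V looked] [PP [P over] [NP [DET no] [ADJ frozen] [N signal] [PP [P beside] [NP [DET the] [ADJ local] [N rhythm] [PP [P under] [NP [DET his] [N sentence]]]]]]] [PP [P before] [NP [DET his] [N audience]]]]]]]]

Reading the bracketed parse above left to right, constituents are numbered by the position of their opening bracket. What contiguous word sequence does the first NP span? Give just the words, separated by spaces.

Elena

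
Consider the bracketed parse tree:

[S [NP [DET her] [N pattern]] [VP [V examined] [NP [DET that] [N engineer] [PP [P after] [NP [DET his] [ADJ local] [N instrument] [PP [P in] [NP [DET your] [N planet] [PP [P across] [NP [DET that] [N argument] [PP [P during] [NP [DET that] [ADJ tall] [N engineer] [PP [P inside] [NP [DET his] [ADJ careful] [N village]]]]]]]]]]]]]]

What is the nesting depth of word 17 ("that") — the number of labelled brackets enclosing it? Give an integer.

12

Path from the root down to the word: S → VP → NP → PP → NP → PP → NP → PP → NP → PP → NP → DET. That is 12 enclosing brackets.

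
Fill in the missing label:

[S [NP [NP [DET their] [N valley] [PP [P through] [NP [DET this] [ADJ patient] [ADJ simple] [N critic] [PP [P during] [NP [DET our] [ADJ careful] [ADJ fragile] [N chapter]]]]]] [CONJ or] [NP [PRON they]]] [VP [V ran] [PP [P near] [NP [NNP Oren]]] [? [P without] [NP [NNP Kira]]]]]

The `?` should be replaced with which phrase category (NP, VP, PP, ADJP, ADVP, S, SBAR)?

A constituent whose immediate children are P 'without', NP is a prepositional phrase: PP.

PP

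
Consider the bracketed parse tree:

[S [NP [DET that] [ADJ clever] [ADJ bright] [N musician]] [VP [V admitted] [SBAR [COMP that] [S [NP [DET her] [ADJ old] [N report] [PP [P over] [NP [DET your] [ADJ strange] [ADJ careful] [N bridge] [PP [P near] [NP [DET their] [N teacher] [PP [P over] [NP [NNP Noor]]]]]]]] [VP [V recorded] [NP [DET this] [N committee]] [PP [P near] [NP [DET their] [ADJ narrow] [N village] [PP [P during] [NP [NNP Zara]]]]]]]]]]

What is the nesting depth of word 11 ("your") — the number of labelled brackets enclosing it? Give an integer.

8

Path from the root down to the word: S → VP → SBAR → S → NP → PP → NP → DET. That is 8 enclosing brackets.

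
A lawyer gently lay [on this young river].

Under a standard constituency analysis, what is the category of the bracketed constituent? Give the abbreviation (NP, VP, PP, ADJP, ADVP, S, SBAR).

"on" is the head of the bracketed span, so the span is a prepositional phrase: PP.

PP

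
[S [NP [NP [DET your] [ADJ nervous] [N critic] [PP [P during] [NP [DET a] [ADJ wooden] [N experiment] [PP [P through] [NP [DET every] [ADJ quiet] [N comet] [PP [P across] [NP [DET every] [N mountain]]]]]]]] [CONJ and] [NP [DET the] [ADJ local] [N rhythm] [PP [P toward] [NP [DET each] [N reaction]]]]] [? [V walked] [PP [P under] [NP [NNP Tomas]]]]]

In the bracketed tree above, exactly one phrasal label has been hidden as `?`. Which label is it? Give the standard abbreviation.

VP

The `?` node immediately contains: V 'walked', PP. That is the internal structure of a verb phrase, so the label is VP.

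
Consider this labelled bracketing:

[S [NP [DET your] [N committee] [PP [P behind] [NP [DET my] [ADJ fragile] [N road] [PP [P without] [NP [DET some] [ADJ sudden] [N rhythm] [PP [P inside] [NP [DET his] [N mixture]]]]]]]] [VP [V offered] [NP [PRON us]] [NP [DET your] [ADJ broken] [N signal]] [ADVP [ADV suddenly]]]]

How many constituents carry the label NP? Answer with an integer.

6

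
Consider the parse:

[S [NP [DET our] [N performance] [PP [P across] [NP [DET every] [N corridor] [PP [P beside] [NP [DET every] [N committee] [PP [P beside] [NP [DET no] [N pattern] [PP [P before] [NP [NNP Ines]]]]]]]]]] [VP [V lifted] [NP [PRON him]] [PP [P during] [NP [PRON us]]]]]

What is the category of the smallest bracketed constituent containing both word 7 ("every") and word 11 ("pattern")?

NP

Both words fall inside [NP every committee beside no pattern before Ines] (words 7–13), and no smaller constituent contains them both. Label: NP.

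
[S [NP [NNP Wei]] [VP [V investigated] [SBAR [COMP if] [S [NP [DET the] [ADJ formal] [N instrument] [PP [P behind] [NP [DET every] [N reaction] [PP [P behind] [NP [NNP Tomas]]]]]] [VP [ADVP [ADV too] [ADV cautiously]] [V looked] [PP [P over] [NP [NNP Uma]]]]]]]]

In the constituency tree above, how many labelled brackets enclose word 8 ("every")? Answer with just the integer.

8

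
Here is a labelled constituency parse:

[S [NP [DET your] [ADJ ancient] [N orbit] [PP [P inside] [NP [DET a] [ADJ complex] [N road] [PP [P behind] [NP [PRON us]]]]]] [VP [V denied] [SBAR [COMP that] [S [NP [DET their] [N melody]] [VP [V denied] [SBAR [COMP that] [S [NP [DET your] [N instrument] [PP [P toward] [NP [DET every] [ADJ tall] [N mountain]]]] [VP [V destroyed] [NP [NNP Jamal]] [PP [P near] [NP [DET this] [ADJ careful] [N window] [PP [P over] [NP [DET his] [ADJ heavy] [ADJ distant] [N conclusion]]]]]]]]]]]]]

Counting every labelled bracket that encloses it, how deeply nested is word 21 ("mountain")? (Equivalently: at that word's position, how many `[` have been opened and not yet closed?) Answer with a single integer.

Path from the root down to the word: S → VP → SBAR → S → VP → SBAR → S → NP → PP → NP → N. That is 11 enclosing brackets.

11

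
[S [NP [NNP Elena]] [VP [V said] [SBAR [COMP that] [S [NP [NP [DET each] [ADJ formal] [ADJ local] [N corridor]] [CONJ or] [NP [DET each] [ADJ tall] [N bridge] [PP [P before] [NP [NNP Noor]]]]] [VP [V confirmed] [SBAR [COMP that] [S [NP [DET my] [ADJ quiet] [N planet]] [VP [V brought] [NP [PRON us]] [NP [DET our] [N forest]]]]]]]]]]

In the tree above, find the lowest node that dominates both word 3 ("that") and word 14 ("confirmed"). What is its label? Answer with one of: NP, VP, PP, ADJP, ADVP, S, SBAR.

SBAR

Word 3 lies under S → VP → SBAR → COMP; word 14 lies under S → VP → SBAR → S → VP → V. The lowest shared node is the SBAR.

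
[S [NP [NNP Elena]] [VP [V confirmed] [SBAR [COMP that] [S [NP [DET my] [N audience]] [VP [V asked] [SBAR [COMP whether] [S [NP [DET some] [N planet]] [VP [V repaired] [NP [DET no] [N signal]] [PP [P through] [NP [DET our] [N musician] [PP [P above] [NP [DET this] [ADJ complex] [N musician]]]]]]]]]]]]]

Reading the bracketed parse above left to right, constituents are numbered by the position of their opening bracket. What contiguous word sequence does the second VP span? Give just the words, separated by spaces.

In left-to-right order the VP constituents are "confirmed that my audience asked whether some planet repaired no signal through our musician above this complex musician"; "asked whether some planet repaired no signal through our musician above this complex musician"; "repaired no signal through our musician above this complex musician". Number 2 is "asked whether some planet repaired no signal through our musician above this complex musician".

asked whether some planet repaired no signal through our musician above this complex musician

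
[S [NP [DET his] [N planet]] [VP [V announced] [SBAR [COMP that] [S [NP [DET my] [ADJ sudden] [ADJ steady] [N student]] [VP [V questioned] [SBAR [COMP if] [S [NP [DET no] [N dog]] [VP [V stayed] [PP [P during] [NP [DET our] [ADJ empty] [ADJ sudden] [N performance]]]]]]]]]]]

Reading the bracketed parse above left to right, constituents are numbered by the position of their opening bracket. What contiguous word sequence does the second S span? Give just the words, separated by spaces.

In left-to-right order the S constituents are "his planet announced that my sudden steady student questioned if no dog stayed during our empty sudden performance"; "my sudden steady student questioned if no dog stayed during our empty sudden performance"; "no dog stayed during our empty sudden performance". Number 2 is "my sudden steady student questioned if no dog stayed during our empty sudden performance".

my sudden steady student questioned if no dog stayed during our empty sudden performance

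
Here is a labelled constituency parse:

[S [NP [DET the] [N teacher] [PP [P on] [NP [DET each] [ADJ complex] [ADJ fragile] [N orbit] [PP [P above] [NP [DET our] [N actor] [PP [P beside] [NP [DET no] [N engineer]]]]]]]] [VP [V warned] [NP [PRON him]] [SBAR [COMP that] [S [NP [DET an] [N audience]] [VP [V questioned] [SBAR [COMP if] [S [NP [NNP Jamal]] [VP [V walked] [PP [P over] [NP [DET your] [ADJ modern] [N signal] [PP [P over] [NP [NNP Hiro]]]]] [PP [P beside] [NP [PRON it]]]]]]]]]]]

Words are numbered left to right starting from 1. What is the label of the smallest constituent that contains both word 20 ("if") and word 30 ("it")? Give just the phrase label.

Word 20 lies under S → VP → SBAR → S → VP → SBAR → COMP; word 30 lies under S → VP → SBAR → S → VP → SBAR → S → VP → PP → NP → PRON. The lowest shared node is the SBAR.

SBAR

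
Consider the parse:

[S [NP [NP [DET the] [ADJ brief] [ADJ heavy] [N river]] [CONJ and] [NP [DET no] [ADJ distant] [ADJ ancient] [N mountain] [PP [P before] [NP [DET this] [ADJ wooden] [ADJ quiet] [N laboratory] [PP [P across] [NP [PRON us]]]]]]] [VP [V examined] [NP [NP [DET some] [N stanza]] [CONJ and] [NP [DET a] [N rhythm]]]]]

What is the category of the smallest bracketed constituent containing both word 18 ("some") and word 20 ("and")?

NP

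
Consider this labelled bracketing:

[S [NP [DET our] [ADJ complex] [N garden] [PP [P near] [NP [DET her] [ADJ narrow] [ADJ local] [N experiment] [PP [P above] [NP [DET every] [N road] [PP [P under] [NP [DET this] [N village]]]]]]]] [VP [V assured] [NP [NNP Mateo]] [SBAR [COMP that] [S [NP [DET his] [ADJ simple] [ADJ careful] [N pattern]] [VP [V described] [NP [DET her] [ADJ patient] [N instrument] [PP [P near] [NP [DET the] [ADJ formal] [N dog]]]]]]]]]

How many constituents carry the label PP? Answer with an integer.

The PP constituents are: [PP near her narrow local experiment above every road under this village]; [PP above every road under this village]; [PP under this village]; [PP near the formal dog]. Total: 4.

4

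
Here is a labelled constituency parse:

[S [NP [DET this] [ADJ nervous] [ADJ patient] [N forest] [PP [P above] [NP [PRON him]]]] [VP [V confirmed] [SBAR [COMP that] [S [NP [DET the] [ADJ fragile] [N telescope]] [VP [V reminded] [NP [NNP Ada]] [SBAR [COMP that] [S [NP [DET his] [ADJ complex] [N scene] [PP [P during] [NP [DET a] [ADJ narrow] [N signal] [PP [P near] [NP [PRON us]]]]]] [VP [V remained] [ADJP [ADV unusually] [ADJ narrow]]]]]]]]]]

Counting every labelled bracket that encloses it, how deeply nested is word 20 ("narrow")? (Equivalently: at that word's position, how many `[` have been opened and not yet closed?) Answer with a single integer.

11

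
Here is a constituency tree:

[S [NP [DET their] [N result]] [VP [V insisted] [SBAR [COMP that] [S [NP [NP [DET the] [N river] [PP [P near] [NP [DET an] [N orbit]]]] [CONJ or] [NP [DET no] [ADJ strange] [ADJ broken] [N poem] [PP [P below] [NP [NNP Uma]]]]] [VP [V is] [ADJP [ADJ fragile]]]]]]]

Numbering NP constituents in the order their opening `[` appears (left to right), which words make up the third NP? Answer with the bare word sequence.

the river near an orbit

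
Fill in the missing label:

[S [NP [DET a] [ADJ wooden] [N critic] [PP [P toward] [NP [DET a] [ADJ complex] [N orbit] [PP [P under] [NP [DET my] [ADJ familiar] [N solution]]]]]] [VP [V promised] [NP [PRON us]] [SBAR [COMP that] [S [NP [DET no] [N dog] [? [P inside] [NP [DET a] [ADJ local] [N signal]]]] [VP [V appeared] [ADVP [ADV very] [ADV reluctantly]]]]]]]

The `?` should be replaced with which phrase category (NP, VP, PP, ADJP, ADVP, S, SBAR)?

PP

Looking at what the `?` directly dominates — P 'inside', NP — this is a prepositional phrase (PP).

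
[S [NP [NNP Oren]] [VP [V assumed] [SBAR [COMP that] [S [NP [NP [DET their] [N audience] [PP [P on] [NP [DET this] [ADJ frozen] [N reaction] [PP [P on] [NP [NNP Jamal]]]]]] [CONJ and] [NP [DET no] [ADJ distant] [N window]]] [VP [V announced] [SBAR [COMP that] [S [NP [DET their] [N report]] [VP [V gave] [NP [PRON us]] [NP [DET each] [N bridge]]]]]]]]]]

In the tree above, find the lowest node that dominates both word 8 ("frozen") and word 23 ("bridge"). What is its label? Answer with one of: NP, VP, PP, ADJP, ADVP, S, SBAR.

The smallest bracket enclosing both words is [S their audience on this frozen reaction on Jamal and no distant window announced that their report gave us each bridge], so the label is S.

S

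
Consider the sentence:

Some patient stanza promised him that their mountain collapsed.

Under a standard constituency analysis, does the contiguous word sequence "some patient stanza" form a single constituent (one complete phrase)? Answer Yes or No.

These words form the whole noun phrase headed by "stanza", so yes — one constituent.

Yes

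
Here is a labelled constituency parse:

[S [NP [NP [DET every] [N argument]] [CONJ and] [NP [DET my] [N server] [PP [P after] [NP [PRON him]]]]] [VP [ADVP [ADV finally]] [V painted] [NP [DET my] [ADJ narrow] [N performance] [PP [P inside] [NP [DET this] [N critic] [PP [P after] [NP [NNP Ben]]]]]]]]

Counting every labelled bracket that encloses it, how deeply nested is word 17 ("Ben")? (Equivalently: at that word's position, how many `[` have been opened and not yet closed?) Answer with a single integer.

8

Counting open brackets not yet closed at "Ben": [S [VP [NP [PP [NP [PP [NP [NNP = 8.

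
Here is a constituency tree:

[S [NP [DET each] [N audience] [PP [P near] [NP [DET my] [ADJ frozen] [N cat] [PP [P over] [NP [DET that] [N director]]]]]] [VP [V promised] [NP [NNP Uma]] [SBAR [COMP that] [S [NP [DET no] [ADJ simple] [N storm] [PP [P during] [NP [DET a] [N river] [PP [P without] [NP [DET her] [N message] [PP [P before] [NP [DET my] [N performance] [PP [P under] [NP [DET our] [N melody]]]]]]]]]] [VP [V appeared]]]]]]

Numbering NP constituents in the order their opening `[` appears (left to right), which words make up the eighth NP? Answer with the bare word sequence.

The NP opening brackets appear, in order, over: "each audience near my frozen cat over that director"; "my frozen cat over that director"; "that director"; "Uma"; "no simple storm during a river without her message before my performance under our melody"; "a river without her message before my performance under our melody"; "her message before my performance under our melody"; "my performance under our melody"; "our melody". The eighth one spans "my performance under our melody".

my performance under our melody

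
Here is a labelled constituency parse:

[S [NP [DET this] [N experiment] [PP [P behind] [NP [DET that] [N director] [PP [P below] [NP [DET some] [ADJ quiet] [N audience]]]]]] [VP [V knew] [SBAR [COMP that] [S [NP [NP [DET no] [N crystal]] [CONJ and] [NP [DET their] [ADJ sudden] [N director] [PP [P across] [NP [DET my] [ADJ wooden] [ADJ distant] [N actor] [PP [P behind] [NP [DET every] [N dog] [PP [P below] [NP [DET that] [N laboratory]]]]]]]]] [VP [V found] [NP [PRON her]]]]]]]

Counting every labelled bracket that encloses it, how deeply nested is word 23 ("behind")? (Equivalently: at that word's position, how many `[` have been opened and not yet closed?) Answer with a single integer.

10

Path from the root down to the word: S → VP → SBAR → S → NP → NP → PP → NP → PP → P. That is 10 enclosing brackets.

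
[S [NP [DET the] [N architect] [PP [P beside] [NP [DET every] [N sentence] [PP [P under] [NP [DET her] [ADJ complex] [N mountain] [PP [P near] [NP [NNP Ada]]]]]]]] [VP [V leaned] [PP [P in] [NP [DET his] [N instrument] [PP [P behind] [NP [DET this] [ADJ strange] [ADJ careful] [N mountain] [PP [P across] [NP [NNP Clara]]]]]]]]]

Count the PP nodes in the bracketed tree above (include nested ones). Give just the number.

Listing each PP by its span: [PP beside every sentence under her complex mountain near Ada]; [PP under her complex mountain near Ada]; [PP near Ada]; [PP in his instrument behind this strange careful mountain across Clara]; [PP behind this strange careful mountain across Clara]; [PP across Clara] — that makes 6.

6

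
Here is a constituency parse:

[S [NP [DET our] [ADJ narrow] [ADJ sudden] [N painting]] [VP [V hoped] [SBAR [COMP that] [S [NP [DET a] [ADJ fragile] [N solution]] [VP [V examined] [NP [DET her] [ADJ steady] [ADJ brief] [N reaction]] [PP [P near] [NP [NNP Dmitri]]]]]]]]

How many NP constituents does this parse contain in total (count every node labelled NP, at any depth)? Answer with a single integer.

4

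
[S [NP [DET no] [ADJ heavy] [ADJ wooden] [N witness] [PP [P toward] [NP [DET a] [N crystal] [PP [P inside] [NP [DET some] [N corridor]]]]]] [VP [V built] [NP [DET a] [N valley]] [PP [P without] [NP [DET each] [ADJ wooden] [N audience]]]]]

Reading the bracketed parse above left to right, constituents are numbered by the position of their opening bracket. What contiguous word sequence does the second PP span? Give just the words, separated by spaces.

inside some corridor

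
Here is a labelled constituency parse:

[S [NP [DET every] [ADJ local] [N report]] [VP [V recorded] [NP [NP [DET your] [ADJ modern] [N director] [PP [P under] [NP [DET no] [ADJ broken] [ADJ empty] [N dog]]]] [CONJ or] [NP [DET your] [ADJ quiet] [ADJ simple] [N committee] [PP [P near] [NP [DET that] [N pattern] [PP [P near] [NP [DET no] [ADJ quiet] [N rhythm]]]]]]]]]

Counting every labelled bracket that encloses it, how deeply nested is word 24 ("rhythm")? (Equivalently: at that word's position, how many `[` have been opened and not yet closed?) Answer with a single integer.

9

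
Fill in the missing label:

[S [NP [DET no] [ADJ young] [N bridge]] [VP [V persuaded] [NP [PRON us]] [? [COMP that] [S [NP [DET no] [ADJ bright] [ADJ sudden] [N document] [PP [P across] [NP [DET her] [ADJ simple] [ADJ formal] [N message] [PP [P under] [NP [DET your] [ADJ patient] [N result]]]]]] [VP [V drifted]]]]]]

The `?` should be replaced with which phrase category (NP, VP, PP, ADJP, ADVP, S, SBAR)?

SBAR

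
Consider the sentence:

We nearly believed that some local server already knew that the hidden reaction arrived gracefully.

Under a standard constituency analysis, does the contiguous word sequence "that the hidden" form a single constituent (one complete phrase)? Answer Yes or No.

No

The smallest constituent containing the whole sequence is the subordinate clause [SBAR that the hidden reaction arrived gracefully], but the sequence is only part of it — it straddles the boundary between complementizer "that" and clause "the hidden reaction arrived gracefully".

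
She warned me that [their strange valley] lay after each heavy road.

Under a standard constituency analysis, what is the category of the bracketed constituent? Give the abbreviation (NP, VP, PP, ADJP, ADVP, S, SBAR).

NP

The span is built around the noun "valley" — a noun phrase (NP).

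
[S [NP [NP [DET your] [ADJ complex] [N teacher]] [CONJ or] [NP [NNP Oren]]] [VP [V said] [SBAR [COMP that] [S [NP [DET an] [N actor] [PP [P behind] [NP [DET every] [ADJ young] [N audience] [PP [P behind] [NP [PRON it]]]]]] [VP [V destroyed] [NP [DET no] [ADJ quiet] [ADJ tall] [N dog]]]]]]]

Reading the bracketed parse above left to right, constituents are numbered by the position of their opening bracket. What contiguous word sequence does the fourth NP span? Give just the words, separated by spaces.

Opening `[NP` markers occur at word positions 1, 1, 5, 8, 11, 15, 17; the fourth of these opens the constituent [NP an actor behind every young audience behind it].

an actor behind every young audience behind it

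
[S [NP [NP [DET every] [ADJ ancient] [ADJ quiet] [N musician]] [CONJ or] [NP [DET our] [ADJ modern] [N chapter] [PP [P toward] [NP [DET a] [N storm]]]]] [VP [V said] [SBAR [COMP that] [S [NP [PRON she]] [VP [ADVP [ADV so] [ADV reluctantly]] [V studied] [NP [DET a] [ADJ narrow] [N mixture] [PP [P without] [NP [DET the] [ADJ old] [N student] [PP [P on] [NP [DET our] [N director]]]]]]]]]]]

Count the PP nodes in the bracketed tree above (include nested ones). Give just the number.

Listing each PP by its span: [PP toward a storm]; [PP without the old student on our director]; [PP on our director] — that makes 3.

3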